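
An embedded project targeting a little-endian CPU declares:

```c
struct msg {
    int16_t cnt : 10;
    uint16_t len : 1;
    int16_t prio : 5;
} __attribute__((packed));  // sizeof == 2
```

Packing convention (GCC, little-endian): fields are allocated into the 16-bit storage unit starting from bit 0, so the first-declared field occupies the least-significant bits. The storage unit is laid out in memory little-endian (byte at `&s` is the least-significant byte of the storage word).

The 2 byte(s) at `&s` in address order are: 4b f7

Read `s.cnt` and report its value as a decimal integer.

-181

[0]=0x4b [1]=0xf7 (little-endian) → word 0xf74b
cnt:10 @ bit 0 → (0xf74b>>0)&0x3ff = 0x34b  ←
len:1 @ bit 10 → (0xf74b>>10)&0x1 = 0x1
prio:5 @ bit 11 → (0xf74b>>11)&0x1f = 0x1e
cnt signed 10b, MSB=1: 843 - 1024 = -181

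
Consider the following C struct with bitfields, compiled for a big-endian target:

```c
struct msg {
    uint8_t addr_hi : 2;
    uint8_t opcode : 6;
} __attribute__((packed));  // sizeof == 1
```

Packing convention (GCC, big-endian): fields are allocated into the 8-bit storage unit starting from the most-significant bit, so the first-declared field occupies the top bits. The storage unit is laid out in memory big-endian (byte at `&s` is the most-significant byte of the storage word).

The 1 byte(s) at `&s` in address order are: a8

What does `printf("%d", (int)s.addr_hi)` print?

2

[0]=0xa8 (big-endian) → word 0xa8
addr_hi [6+:2] = (word>>6) & 0x3 = 2  ←
opcode [0+:6] = (word>>0) & 0x3f = 40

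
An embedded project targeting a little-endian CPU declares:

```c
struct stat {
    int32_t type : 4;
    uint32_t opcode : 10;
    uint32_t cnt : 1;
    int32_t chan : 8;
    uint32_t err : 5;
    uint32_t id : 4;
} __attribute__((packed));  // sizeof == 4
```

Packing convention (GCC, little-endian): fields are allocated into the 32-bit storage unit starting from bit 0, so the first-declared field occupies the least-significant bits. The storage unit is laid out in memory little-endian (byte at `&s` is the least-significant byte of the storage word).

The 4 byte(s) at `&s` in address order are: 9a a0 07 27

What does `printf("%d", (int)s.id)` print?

2

[0]=0x9a [1]=0xa0 [2]=0x07 [3]=0x27 (little-endian) → word 0x2707a09a
type [0+:4] = (word>>0) & 0xf = 10
opcode [4+:10] = (word>>4) & 0x3ff = 521
cnt [14+:1] = (word>>14) & 0x1 = 0
chan [15+:8] = (word>>15) & 0xff = 15
err [23+:5] = (word>>23) & 0x1f = 14
id [28+:4] = (word>>28) & 0xf = 2  ←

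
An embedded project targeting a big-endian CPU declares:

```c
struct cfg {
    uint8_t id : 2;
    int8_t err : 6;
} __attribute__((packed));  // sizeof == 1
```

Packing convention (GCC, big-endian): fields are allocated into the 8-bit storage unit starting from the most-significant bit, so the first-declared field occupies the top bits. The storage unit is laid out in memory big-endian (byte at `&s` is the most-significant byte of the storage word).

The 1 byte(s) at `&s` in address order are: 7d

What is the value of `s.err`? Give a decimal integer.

-3

[0]=0x7d (big-endian) → word 0x7d
id:2 @ bit 6 → (0x7d>>6)&0x3 = 0x1
err:6 @ bit 0 → (0x7d>>0)&0x3f = 0x3d  ←
err signed 6b, MSB=1: 61 - 64 = -3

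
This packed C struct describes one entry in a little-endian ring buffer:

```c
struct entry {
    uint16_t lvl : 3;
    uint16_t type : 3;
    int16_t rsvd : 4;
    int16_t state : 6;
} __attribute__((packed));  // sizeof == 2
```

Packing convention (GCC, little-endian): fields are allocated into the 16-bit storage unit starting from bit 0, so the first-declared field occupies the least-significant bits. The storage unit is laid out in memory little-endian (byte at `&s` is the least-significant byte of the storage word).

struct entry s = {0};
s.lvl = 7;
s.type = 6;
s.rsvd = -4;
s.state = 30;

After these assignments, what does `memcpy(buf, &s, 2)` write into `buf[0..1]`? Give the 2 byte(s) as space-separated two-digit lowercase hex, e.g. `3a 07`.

37 7b

[0+:3] lvl=7 & 0x7 = 0x7; word=0x0007
[3+:3] type=6 & 0x7 = 0x6; word=0x0037
[6+:4] rsvd=-4 & 0xf = 0xc; word=0x0337
[10+:6] state=30 & 0x3f = 0x1e; word=0x7b37
word = 0x7b37 → little-endian bytes:
  [0]=0x37  [1]=0x7b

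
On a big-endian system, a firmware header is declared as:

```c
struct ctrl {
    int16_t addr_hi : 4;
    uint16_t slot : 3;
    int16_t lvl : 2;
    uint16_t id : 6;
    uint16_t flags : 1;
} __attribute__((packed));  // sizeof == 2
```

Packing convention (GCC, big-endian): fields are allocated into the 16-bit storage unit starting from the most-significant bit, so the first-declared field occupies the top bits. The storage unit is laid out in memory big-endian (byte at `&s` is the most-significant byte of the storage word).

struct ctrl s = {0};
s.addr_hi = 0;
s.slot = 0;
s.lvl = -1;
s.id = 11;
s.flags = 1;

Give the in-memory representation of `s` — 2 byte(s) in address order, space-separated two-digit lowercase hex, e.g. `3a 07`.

01 97

[12+:4] addr_hi=0 & 0xf = 0x0; word=0x0000
[9+:3] slot=0 & 0x7 = 0x0; word=0x0000
[7+:2] lvl=-1 & 0x3 = 0x3; word=0x0180
[1+:6] id=11 & 0x3f = 0xb; word=0x0196
[0+:1] flags=1 & 0x1 = 0x1; word=0x0197
word = 0x0197 → big-endian bytes:
  [0]=0x01  [1]=0x97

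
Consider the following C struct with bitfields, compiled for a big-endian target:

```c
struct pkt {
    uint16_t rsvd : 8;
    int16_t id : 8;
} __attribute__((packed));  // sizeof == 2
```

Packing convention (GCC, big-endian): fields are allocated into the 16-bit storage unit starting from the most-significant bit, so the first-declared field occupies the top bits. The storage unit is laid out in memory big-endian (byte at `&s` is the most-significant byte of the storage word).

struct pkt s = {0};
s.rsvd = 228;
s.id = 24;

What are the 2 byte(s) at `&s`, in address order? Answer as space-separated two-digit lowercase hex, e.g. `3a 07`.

[8+:8] rsvd=228 & 0xff = 0xe4; word=0xe400
[0+:8] id=24 & 0xff = 0x18; word=0xe418
word = 0xe418 → big-endian bytes:
  [0]=0xe4  [1]=0x18

e4 18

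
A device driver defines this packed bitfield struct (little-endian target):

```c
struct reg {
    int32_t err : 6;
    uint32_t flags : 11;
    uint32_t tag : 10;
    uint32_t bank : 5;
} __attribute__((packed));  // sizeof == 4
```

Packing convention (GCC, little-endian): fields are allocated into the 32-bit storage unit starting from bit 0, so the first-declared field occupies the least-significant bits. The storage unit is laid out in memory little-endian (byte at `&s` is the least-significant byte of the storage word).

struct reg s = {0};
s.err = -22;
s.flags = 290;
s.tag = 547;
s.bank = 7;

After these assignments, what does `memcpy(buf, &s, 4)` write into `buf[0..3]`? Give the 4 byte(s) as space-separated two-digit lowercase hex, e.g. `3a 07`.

err (6b) val=-22 bits=0x2a at bit 0: 0x0000002a
flags (11b) val=290 bits=0x122 at bit 6: 0x000048aa
tag (10b) val=547 bits=0x223 at bit 17: 0x044648aa
bank (5b) val=7 bits=0x7 at bit 27: 0x3c4648aa
word = 0x3c4648aa → little-endian bytes:
  [0]=0xaa  [1]=0x48  [2]=0x46  [3]=0x3c

aa 48 46 3c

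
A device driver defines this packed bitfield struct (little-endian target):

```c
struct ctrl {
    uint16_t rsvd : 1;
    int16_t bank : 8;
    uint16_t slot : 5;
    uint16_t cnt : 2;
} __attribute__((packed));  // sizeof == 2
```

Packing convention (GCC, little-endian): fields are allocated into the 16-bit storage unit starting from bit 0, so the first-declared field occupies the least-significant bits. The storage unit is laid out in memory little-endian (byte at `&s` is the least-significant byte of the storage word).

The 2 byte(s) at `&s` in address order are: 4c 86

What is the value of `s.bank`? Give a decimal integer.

38

[0]=0x4c [1]=0x86 (little-endian) → word 0x864c
rsvd [0+:1] = (word>>0) & 0x1 = 0
bank [1+:8] = (word>>1) & 0xff = 38  ←
slot [9+:5] = (word>>9) & 0x1f = 3
cnt [14+:2] = (word>>14) & 0x3 = 2
bank signed 8b, MSB=0: value = 38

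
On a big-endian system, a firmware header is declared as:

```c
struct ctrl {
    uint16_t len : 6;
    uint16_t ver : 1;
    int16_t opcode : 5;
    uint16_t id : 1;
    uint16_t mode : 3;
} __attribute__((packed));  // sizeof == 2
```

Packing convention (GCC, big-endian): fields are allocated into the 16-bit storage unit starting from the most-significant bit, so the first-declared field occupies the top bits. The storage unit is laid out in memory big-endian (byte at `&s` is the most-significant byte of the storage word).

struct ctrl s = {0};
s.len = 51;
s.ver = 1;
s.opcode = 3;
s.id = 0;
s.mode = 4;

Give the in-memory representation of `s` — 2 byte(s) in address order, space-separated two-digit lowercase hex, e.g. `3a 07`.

len:6 = 51 → 0x33 << 10 → word 0xcc00
ver:1 = 1 → 0x1 << 9 → word 0xce00
opcode:5 = 3 → 0x3 << 4 → word 0xce30
id:1 = 0 → 0x0 << 3 → word 0xce30
mode:3 = 4 → 0x4 << 0 → word 0xce34
word = 0xce34 → big-endian bytes:
  [0]=0xce  [1]=0x34

ce 34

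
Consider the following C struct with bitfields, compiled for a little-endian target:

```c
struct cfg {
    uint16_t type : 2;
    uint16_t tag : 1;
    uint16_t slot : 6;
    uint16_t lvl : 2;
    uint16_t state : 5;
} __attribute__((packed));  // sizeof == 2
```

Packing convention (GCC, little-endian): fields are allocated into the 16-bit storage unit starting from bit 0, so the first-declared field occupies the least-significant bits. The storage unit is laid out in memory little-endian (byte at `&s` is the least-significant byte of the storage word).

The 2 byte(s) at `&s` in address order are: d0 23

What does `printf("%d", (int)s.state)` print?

4

[0]=0xd0 [1]=0x23 (little-endian) → word 0x23d0
type [0+:2] = (word>>0) & 0x3 = 0
tag [2+:1] = (word>>2) & 0x1 = 0
slot [3+:6] = (word>>3) & 0x3f = 58
lvl [9+:2] = (word>>9) & 0x3 = 1
state [11+:5] = (word>>11) & 0x1f = 4  ←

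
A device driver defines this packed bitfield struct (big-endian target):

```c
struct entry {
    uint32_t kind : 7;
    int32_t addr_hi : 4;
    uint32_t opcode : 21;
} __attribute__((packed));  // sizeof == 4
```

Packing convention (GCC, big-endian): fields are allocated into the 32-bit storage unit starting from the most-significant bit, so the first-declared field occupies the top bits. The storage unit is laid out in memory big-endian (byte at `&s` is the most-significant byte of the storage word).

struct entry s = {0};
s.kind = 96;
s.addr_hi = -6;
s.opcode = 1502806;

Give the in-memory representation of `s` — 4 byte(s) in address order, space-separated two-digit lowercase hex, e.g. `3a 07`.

kind (7b) val=96 bits=0x60 at bit 25: 0xc0000000
addr_hi (4b) val=-6 bits=0xa at bit 21: 0xc1400000
opcode (21b) val=1502806 bits=0x16ee56 at bit 0: 0xc156ee56
word = 0xc156ee56 → big-endian bytes:
  [0]=0xc1  [1]=0x56  [2]=0xee  [3]=0x56

c1 56 ee 56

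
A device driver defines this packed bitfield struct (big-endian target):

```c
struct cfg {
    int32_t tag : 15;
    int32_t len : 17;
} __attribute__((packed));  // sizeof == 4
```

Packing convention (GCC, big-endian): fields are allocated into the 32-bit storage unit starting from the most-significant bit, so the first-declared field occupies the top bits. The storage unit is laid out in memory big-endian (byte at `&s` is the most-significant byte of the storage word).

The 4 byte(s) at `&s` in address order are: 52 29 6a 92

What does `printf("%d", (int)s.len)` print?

-38254

[0]=0x52 [1]=0x29 [2]=0x6a [3]=0x92 (big-endian) → word 0x52296a92
tag:15 @ bit 17 → (0x52296a92>>17)&0x7fff = 0x2914
len:17 @ bit 0 → (0x52296a92>>0)&0x1ffff = 0x16a92  ←
len signed 17b, MSB=1: 92818 - 131072 = -38254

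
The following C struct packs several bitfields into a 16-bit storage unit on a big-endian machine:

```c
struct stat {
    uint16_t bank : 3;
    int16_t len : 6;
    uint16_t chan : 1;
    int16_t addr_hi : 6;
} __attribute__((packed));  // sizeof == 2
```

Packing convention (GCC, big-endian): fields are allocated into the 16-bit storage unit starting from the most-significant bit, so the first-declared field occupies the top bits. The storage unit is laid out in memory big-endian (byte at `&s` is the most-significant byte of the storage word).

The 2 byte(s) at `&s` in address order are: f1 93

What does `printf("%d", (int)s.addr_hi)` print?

19

[0]=0xf1 [1]=0x93 (big-endian) → word 0xf193
bank [13+:3] = (word>>13) & 0x7 = 7
len [7+:6] = (word>>7) & 0x3f = 35
chan [6+:1] = (word>>6) & 0x1 = 0
addr_hi [0+:6] = (word>>0) & 0x3f = 19  ←
addr_hi signed 6b, MSB=0: value = 19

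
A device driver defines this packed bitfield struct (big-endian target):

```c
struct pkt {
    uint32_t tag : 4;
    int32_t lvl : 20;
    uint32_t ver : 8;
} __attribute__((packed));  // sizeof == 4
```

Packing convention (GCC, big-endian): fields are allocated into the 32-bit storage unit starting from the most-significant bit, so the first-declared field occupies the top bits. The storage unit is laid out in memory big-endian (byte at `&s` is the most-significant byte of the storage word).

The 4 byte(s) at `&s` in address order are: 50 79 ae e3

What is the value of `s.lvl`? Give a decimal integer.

31150

[0]=0x50 [1]=0x79 [2]=0xae [3]=0xe3 (big-endian) → word 0x5079aee3
tag [28+:4] = (word>>28) & 0xf = 5
lvl [8+:20] = (word>>8) & 0xfffff = 31150  ←
ver [0+:8] = (word>>0) & 0xff = 227
lvl signed 20b, MSB=0: value = 31150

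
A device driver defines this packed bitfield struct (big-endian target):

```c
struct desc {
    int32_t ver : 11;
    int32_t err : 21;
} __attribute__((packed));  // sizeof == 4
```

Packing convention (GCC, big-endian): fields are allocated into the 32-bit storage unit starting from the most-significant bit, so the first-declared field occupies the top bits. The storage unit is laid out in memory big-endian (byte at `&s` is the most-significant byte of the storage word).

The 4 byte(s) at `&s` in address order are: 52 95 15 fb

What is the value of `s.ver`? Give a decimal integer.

[0]=0x52 [1]=0x95 [2]=0x15 [3]=0xfb (big-endian) → word 0x529515fb
ver [21+:11] = (word>>21) & 0x7ff = 660  ←
err [0+:21] = (word>>0) & 0x1fffff = 1381883
ver signed 11b, MSB=0: value = 660

660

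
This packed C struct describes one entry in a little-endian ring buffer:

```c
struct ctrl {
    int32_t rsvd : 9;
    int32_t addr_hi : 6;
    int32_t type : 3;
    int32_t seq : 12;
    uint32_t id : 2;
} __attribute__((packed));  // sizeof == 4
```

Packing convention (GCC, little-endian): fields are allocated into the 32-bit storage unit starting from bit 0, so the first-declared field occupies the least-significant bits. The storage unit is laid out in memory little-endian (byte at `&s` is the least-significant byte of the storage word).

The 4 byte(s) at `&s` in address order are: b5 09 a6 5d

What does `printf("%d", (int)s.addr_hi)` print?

4

[0]=0xb5 [1]=0x09 [2]=0xa6 [3]=0x5d (little-endian) → word 0x5da609b5
rsvd:9 @ bit 0 → (0x5da609b5>>0)&0x1ff = 0x1b5
addr_hi:6 @ bit 9 → (0x5da609b5>>9)&0x3f = 0x4  ←
type:3 @ bit 15 → (0x5da609b5>>15)&0x7 = 0x4
seq:12 @ bit 18 → (0x5da609b5>>18)&0xfff = 0x769
id:2 @ bit 30 → (0x5da609b5>>30)&0x3 = 0x1
addr_hi signed 6b, MSB=0: value = 4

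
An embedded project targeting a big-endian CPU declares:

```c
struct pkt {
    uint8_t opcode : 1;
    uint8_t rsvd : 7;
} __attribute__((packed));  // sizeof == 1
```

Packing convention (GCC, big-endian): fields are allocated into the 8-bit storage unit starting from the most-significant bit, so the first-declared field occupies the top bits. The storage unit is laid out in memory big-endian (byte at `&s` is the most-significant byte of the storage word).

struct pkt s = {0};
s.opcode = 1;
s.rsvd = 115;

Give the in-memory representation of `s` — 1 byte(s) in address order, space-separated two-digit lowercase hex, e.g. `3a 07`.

opcode:1 = 1 → 0x1 << 7 → word 0x80
rsvd:7 = 115 → 0x73 << 0 → word 0xf3
word = 0xf3 → big-endian bytes:
  [0]=0xf3

f3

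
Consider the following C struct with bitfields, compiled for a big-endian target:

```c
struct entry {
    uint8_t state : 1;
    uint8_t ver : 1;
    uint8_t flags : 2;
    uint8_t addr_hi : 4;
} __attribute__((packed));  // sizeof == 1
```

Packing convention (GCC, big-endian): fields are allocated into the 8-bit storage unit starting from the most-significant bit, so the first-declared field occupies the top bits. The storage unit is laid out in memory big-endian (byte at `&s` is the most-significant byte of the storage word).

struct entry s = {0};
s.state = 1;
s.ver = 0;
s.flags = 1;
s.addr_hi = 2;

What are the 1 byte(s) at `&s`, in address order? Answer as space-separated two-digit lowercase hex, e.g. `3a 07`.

92

state:1 = 1 → 0x1 << 7 → word 0x80
ver:1 = 0 → 0x0 << 6 → word 0x80
flags:2 = 1 → 0x1 << 4 → word 0x90
addr_hi:4 = 2 → 0x2 << 0 → word 0x92
word = 0x92 → big-endian bytes:
  [0]=0x92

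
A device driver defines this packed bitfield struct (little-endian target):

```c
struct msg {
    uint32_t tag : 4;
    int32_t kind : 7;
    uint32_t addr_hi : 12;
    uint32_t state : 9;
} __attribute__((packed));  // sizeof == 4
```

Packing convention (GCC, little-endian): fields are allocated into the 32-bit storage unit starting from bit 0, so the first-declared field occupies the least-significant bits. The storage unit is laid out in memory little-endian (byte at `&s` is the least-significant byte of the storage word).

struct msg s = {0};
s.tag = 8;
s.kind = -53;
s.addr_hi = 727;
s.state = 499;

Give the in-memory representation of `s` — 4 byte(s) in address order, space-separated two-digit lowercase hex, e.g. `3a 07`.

tag (4b) val=8 bits=0x8 at bit 0: 0x00000008
kind (7b) val=-53 bits=0x4b at bit 4: 0x000004b8
addr_hi (12b) val=727 bits=0x2d7 at bit 11: 0x0016bcb8
state (9b) val=499 bits=0x1f3 at bit 23: 0xf996bcb8
word = 0xf996bcb8 → little-endian bytes:
  [0]=0xb8  [1]=0xbc  [2]=0x96  [3]=0xf9

b8 bc 96 f9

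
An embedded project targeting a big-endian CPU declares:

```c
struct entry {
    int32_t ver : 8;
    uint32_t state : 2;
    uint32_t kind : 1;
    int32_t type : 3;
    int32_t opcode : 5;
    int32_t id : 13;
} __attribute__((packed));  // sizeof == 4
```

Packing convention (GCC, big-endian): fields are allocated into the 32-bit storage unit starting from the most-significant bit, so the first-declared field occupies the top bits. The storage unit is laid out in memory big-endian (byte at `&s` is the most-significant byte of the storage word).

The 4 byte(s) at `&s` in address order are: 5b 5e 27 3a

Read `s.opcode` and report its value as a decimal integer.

[0]=0x5b [1]=0x5e [2]=0x27 [3]=0x3a (big-endian) → word 0x5b5e273a
ver:8 @ bit 24 → (0x5b5e273a>>24)&0xff = 0x5b
state:2 @ bit 22 → (0x5b5e273a>>22)&0x3 = 0x1
kind:1 @ bit 21 → (0x5b5e273a>>21)&0x1 = 0x0
type:3 @ bit 18 → (0x5b5e273a>>18)&0x7 = 0x7
opcode:5 @ bit 13 → (0x5b5e273a>>13)&0x1f = 0x11  ←
id:13 @ bit 0 → (0x5b5e273a>>0)&0x1fff = 0x73a
opcode signed 5b, MSB=1: 17 - 32 = -15

-15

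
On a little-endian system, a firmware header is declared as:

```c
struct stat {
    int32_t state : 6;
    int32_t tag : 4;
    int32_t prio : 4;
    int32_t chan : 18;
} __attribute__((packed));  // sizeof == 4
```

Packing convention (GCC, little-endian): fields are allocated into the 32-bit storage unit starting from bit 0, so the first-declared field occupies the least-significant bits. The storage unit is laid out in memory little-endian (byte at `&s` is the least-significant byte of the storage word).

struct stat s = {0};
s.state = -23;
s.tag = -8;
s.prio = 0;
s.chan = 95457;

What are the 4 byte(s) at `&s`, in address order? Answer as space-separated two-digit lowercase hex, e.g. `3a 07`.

29 42 38 5d

state:6 = -23 → 0x29 << 0 → word 0x00000029
tag:4 = -8 → 0x8 << 6 → word 0x00000229
prio:4 = 0 → 0x0 << 10 → word 0x00000229
chan:18 = 95457 → 0x174e1 << 14 → word 0x5d384229
word = 0x5d384229 → little-endian bytes:
  [0]=0x29  [1]=0x42  [2]=0x38  [3]=0x5d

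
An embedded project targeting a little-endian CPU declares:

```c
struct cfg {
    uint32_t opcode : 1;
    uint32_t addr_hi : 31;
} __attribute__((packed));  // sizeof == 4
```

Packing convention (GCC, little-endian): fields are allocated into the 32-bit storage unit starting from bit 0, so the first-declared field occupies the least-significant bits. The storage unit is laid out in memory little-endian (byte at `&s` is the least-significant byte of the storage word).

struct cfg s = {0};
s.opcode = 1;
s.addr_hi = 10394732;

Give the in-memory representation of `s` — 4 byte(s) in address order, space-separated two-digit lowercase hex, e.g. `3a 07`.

opcode (1b) val=1 bits=0x1 at bit 0: 0x00000001
addr_hi (31b) val=10394732 bits=0x9e9c6c at bit 1: 0x013d38d9
word = 0x013d38d9 → little-endian bytes:
  [0]=0xd9  [1]=0x38  [2]=0x3d  [3]=0x01

d9 38 3d 01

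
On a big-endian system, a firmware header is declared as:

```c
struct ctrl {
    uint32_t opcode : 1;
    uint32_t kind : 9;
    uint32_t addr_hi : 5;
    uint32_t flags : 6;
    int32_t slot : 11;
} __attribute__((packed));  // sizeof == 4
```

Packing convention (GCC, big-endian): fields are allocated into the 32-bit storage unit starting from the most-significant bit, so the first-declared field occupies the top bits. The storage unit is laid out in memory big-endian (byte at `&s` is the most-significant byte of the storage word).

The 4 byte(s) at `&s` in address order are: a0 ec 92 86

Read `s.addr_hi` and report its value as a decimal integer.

22

[0]=0xa0 [1]=0xec [2]=0x92 [3]=0x86 (big-endian) → word 0xa0ec9286
opcode:1 @ bit 31 → (0xa0ec9286>>31)&0x1 = 0x1
kind:9 @ bit 22 → (0xa0ec9286>>22)&0x1ff = 0x83
addr_hi:5 @ bit 17 → (0xa0ec9286>>17)&0x1f = 0x16  ←
flags:6 @ bit 11 → (0xa0ec9286>>11)&0x3f = 0x12
slot:11 @ bit 0 → (0xa0ec9286>>0)&0x7ff = 0x286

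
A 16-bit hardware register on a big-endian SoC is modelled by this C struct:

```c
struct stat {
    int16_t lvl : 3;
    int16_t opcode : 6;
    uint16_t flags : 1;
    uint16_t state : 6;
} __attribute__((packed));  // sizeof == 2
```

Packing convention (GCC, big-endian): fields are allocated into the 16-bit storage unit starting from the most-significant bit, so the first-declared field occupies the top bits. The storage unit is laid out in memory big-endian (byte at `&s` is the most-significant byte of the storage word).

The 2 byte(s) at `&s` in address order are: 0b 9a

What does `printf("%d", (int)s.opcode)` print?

23

[0]=0x0b [1]=0x9a (big-endian) → word 0x0b9a
lvl [13+:3] = (word>>13) & 0x7 = 0
opcode [7+:6] = (word>>7) & 0x3f = 23  ←
flags [6+:1] = (word>>6) & 0x1 = 0
state [0+:6] = (word>>0) & 0x3f = 26
opcode signed 6b, MSB=0: value = 23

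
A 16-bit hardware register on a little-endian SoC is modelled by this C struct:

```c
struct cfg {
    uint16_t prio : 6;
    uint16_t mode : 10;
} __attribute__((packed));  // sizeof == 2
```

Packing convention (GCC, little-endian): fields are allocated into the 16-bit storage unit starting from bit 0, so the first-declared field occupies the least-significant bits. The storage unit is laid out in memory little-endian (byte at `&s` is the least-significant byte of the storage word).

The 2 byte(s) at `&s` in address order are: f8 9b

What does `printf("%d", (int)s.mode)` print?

623

[0]=0xf8 [1]=0x9b (little-endian) → word 0x9bf8
prio [0+:6] = (word>>0) & 0x3f = 56
mode [6+:10] = (word>>6) & 0x3ff = 623  ←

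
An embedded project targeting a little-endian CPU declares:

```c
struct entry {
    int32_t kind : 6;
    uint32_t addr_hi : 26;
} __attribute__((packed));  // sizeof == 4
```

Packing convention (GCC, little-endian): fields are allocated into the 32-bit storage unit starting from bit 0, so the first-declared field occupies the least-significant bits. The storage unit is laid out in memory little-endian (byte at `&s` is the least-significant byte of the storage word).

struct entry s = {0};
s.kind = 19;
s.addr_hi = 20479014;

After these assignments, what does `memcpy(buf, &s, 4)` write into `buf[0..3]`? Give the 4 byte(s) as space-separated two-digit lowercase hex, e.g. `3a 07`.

kind:6 = 19 → 0x13 << 0 → word 0x00000013
addr_hi:26 = 20479014 → 0x1387c26 << 6 → word 0x4e1f0993
word = 0x4e1f0993 → little-endian bytes:
  [0]=0x93  [1]=0x09  [2]=0x1f  [3]=0x4e

93 09 1f 4e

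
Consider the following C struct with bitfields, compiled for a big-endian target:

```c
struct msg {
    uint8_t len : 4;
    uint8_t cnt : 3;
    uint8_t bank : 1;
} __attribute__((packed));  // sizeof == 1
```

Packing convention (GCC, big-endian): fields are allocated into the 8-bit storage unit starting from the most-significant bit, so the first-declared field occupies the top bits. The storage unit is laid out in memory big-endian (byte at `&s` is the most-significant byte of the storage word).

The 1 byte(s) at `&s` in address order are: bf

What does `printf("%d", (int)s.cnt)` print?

7

[0]=0xbf (big-endian) → word 0xbf
len:4 @ bit 4 → (0xbf>>4)&0xf = 0xb
cnt:3 @ bit 1 → (0xbf>>1)&0x7 = 0x7  ←
bank:1 @ bit 0 → (0xbf>>0)&0x1 = 0x1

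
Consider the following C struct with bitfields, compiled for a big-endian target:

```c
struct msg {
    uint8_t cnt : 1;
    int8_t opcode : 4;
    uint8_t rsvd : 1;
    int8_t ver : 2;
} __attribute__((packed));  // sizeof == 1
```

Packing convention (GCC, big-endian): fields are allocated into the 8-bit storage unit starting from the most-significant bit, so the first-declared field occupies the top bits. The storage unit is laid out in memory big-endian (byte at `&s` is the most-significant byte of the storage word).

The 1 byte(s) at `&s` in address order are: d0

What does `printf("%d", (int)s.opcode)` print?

[0]=0xd0 (big-endian) → word 0xd0
cnt [7+:1] = (word>>7) & 0x1 = 1
opcode [3+:4] = (word>>3) & 0xf = 10  ←
rsvd [2+:1] = (word>>2) & 0x1 = 0
ver [0+:2] = (word>>0) & 0x3 = 0
opcode signed 4b, MSB=1: 10 - 16 = -6

-6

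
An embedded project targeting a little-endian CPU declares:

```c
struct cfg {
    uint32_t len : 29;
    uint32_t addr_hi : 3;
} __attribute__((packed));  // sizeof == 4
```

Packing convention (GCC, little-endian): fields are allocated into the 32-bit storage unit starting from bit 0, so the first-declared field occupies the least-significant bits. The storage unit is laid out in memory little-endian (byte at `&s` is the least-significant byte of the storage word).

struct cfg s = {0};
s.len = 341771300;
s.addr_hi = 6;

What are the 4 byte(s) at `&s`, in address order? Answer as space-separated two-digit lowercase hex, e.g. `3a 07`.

len:29 = 341771300 → 0x145f0424 << 0 → word 0x145f0424
addr_hi:3 = 6 → 0x6 << 29 → word 0xd45f0424
word = 0xd45f0424 → little-endian bytes:
  [0]=0x24  [1]=0x04  [2]=0x5f  [3]=0xd4

24 04 5f d4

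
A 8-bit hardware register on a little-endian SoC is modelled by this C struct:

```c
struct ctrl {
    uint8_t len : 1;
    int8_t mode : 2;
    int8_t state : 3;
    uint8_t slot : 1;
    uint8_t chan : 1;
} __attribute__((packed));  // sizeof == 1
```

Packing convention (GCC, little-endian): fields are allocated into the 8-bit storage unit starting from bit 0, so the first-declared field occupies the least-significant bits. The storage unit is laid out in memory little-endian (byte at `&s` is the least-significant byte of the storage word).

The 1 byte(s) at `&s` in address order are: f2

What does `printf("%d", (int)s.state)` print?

-2

[0]=0xf2 (little-endian) → word 0xf2
len [0+:1] = (word>>0) & 0x1 = 0
mode [1+:2] = (word>>1) & 0x3 = 1
state [3+:3] = (word>>3) & 0x7 = 6  ←
slot [6+:1] = (word>>6) & 0x1 = 1
chan [7+:1] = (word>>7) & 0x1 = 1
state signed 3b, MSB=1: 6 - 8 = -2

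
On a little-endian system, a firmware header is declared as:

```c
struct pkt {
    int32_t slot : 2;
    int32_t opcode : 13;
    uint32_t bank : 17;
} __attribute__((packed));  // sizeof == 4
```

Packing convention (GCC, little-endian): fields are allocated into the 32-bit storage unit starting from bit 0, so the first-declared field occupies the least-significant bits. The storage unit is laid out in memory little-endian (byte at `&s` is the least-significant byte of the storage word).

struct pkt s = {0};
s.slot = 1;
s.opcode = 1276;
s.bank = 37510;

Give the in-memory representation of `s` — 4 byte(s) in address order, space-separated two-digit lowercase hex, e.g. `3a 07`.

f1 13 43 49

slot (2b) val=1 bits=0x1 at bit 0: 0x00000001
opcode (13b) val=1276 bits=0x4fc at bit 2: 0x000013f1
bank (17b) val=37510 bits=0x9286 at bit 15: 0x494313f1
word = 0x494313f1 → little-endian bytes:
  [0]=0xf1  [1]=0x13  [2]=0x43  [3]=0x49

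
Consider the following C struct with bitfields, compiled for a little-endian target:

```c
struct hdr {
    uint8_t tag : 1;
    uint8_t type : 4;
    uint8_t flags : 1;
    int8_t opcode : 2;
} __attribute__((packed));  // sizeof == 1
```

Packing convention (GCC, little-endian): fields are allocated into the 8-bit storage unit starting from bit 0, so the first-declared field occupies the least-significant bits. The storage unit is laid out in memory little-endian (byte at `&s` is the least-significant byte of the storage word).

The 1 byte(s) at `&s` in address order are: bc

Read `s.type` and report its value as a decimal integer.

14

[0]=0xbc (little-endian) → word 0xbc
tag:1 @ bit 0 → (0xbc>>0)&0x1 = 0x0
type:4 @ bit 1 → (0xbc>>1)&0xf = 0xe  ←
flags:1 @ bit 5 → (0xbc>>5)&0x1 = 0x1
opcode:2 @ bit 6 → (0xbc>>6)&0x3 = 0x2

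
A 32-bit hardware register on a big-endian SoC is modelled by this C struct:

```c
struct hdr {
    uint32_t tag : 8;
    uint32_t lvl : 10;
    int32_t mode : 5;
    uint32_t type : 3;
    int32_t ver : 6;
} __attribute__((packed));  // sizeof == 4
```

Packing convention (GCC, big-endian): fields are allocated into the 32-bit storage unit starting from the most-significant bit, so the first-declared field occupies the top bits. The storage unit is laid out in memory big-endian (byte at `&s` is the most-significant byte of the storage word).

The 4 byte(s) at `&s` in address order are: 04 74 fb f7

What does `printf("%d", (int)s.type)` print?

7

[0]=0x04 [1]=0x74 [2]=0xfb [3]=0xf7 (big-endian) → word 0x0474fbf7
tag:8 @ bit 24 → (0x0474fbf7>>24)&0xff = 0x4
lvl:10 @ bit 14 → (0x0474fbf7>>14)&0x3ff = 0x1d3
mode:5 @ bit 9 → (0x0474fbf7>>9)&0x1f = 0x1d
type:3 @ bit 6 → (0x0474fbf7>>6)&0x7 = 0x7  ←
ver:6 @ bit 0 → (0x0474fbf7>>0)&0x3f = 0x37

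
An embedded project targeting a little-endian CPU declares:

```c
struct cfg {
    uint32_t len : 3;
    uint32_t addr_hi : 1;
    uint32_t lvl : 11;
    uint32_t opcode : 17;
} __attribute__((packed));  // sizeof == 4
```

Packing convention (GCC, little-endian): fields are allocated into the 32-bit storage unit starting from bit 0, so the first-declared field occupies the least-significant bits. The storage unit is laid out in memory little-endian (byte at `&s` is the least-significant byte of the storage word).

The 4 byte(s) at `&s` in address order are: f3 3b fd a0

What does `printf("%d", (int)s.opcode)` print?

82426

[0]=0xf3 [1]=0x3b [2]=0xfd [3]=0xa0 (little-endian) → word 0xa0fd3bf3
len [0+:3] = (word>>0) & 0x7 = 3
addr_hi [3+:1] = (word>>3) & 0x1 = 0
lvl [4+:11] = (word>>4) & 0x7ff = 959
opcode [15+:17] = (word>>15) & 0x1ffff = 82426  ←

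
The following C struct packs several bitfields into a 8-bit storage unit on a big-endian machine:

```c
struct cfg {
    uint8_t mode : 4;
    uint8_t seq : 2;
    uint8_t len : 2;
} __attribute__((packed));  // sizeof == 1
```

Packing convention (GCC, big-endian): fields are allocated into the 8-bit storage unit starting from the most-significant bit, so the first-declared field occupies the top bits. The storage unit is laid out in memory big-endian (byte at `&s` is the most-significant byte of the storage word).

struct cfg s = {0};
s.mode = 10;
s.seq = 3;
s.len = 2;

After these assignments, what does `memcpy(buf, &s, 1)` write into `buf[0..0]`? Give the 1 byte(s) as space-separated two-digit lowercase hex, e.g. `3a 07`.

ae

mode (4b) val=10 bits=0xa at bit 4: 0xa0
seq (2b) val=3 bits=0x3 at bit 2: 0xac
len (2b) val=2 bits=0x2 at bit 0: 0xae
word = 0xae → big-endian bytes:
  [0]=0xae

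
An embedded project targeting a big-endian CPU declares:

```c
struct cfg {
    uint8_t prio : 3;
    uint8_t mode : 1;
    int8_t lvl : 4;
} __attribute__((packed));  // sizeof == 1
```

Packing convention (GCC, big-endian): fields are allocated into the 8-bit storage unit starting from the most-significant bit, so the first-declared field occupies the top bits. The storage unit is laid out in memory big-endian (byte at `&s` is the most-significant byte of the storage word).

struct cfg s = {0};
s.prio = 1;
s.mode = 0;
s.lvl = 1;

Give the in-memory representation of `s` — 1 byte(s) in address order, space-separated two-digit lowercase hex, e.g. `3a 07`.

21

prio:3 = 1 → 0x1 << 5 → word 0x20
mode:1 = 0 → 0x0 << 4 → word 0x20
lvl:4 = 1 → 0x1 << 0 → word 0x21
word = 0x21 → big-endian bytes:
  [0]=0x21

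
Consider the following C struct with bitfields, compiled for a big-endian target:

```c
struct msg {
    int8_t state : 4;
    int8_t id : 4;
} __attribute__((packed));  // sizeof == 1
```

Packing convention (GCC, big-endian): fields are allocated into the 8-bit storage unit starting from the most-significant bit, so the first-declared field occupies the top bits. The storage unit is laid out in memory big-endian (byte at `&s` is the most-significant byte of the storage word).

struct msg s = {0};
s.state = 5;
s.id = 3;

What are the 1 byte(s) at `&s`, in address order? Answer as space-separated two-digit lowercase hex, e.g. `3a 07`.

[4+:4] state=5 & 0xf = 0x5; word=0x50
[0+:4] id=3 & 0xf = 0x3; word=0x53
word = 0x53 → big-endian bytes:
  [0]=0x53

53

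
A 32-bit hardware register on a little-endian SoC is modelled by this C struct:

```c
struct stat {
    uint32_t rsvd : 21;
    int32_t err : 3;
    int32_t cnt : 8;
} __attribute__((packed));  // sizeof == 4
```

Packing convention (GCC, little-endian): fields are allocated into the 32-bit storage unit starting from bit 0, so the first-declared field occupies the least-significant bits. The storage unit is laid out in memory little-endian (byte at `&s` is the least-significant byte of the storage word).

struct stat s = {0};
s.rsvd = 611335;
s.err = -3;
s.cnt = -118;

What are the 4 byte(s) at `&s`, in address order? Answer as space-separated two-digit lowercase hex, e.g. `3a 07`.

[0+:21] rsvd=611335 & 0x1fffff = 0x95407; word=0x00095407
[21+:3] err=-3 & 0x7 = 0x5; word=0x00a95407
[24+:8] cnt=-118 & 0xff = 0x8a; word=0x8aa95407
word = 0x8aa95407 → little-endian bytes:
  [0]=0x07  [1]=0x54  [2]=0xa9  [3]=0x8a

07 54 a9 8a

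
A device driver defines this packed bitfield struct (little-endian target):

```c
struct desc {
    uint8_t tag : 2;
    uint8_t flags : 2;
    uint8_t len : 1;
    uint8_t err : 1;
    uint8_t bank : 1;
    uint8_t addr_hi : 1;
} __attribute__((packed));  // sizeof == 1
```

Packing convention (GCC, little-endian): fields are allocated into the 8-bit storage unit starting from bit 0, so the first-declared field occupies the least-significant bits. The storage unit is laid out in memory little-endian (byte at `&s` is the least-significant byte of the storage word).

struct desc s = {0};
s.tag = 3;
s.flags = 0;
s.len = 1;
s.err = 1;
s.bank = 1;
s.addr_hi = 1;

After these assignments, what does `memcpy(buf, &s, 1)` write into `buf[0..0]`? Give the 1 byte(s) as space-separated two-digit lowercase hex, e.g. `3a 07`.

f3

tag (2b) val=3 bits=0x3 at bit 0: 0x03
flags (2b) val=0 bits=0x0 at bit 2: 0x03
len (1b) val=1 bits=0x1 at bit 4: 0x13
err (1b) val=1 bits=0x1 at bit 5: 0x33
bank (1b) val=1 bits=0x1 at bit 6: 0x73
addr_hi (1b) val=1 bits=0x1 at bit 7: 0xf3
word = 0xf3 → little-endian bytes:
  [0]=0xf3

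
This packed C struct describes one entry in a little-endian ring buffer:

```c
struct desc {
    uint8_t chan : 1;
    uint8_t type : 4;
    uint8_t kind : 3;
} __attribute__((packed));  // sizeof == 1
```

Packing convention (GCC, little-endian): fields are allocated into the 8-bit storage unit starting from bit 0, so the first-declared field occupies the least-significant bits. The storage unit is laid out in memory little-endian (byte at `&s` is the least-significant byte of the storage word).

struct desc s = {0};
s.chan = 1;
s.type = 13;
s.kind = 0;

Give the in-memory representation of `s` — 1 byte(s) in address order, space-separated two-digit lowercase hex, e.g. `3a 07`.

[0+:1] chan=1 & 0x1 = 0x1; word=0x01
[1+:4] type=13 & 0xf = 0xd; word=0x1b
[5+:3] kind=0 & 0x7 = 0x0; word=0x1b
word = 0x1b → little-endian bytes:
  [0]=0x1b

1b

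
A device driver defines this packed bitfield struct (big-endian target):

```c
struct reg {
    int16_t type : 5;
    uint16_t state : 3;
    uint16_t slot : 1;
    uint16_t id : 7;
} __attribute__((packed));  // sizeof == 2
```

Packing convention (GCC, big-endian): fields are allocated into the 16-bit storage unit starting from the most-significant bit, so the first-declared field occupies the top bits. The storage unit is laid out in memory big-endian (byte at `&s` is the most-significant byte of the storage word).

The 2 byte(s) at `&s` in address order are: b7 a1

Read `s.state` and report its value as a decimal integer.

7

[0]=0xb7 [1]=0xa1 (big-endian) → word 0xb7a1
type:5 @ bit 11 → (0xb7a1>>11)&0x1f = 0x16
state:3 @ bit 8 → (0xb7a1>>8)&0x7 = 0x7  ←
slot:1 @ bit 7 → (0xb7a1>>7)&0x1 = 0x1
id:7 @ bit 0 → (0xb7a1>>0)&0x7f = 0x21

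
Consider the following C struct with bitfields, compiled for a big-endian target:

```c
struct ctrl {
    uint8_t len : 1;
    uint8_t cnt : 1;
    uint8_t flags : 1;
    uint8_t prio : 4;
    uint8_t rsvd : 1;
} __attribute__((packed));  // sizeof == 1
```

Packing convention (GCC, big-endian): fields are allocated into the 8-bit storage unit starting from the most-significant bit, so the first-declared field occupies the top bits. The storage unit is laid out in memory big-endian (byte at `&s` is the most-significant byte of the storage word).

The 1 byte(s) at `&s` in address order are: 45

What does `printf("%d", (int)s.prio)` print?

2

[0]=0x45 (big-endian) → word 0x45
len [7+:1] = (word>>7) & 0x1 = 0
cnt [6+:1] = (word>>6) & 0x1 = 1
flags [5+:1] = (word>>5) & 0x1 = 0
prio [1+:4] = (word>>1) & 0xf = 2  ←
rsvd [0+:1] = (word>>0) & 0x1 = 1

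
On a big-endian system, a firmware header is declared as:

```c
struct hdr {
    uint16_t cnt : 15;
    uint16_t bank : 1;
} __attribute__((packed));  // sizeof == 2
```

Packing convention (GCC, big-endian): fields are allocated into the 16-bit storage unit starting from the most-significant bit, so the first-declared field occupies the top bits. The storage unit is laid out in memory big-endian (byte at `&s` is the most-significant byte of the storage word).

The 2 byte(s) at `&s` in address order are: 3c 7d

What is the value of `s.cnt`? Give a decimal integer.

7742

[0]=0x3c [1]=0x7d (big-endian) → word 0x3c7d
cnt:15 @ bit 1 → (0x3c7d>>1)&0x7fff = 0x1e3e  ←
bank:1 @ bit 0 → (0x3c7d>>0)&0x1 = 0x1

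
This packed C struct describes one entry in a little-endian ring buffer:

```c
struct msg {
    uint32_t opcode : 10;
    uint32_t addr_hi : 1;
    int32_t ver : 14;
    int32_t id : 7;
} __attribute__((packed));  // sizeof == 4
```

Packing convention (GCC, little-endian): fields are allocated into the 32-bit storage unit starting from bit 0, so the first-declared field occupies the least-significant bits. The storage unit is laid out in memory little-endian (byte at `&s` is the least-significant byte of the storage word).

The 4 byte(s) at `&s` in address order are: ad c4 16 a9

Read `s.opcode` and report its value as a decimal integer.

173

[0]=0xad [1]=0xc4 [2]=0x16 [3]=0xa9 (little-endian) → word 0xa916c4ad
opcode:10 @ bit 0 → (0xa916c4ad>>0)&0x3ff = 0xad  ←
addr_hi:1 @ bit 10 → (0xa916c4ad>>10)&0x1 = 0x1
ver:14 @ bit 11 → (0xa916c4ad>>11)&0x3fff = 0x22d8
id:7 @ bit 25 → (0xa916c4ad>>25)&0x7f = 0x54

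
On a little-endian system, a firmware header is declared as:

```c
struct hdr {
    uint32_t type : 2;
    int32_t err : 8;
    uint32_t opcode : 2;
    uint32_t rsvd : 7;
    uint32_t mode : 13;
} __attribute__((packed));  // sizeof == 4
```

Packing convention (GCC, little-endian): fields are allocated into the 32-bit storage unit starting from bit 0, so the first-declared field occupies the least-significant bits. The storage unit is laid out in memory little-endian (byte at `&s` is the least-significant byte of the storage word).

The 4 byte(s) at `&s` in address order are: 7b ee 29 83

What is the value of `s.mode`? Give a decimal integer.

4197

[0]=0x7b [1]=0xee [2]=0x29 [3]=0x83 (little-endian) → word 0x8329ee7b
type:2 @ bit 0 → (0x8329ee7b>>0)&0x3 = 0x3
err:8 @ bit 2 → (0x8329ee7b>>2)&0xff = 0x9e
opcode:2 @ bit 10 → (0x8329ee7b>>10)&0x3 = 0x3
rsvd:7 @ bit 12 → (0x8329ee7b>>12)&0x7f = 0x1e
mode:13 @ bit 19 → (0x8329ee7b>>19)&0x1fff = 0x1065  ←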